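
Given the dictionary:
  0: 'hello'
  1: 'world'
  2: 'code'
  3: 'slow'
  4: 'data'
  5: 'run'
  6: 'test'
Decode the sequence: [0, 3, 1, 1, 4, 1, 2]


Look up each index in the dictionary:
  0 -> 'hello'
  3 -> 'slow'
  1 -> 'world'
  1 -> 'world'
  4 -> 'data'
  1 -> 'world'
  2 -> 'code'

Decoded: "hello slow world world data world code"


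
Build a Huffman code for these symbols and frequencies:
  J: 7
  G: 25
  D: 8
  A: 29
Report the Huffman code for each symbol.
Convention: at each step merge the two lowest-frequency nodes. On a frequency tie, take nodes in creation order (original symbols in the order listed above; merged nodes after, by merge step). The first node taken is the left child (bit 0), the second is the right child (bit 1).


Huffman tree construction:
Step 1: Merge J(7) + D(8) = 15
Step 2: Merge (J+D)(15) + G(25) = 40
Step 3: Merge A(29) + ((J+D)+G)(40) = 69
Read each symbol's code off the tree from the root (left child = 0, right child = 1).

Codes:
  J: 100 (length 3)
  G: 11 (length 2)
  D: 101 (length 3)
  A: 0 (length 1)
Average code length: 124/69 = 1.7971 bits/symbol


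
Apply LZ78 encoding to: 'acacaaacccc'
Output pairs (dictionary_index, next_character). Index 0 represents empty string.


LZ78 encoding steps:
Dictionary: {0: ''}
Step 1: w='' (idx 0), next='a' -> output (0, 'a'), add 'a' as idx 1
Step 2: w='' (idx 0), next='c' -> output (0, 'c'), add 'c' as idx 2
Step 3: w='a' (idx 1), next='c' -> output (1, 'c'), add 'ac' as idx 3
Step 4: w='a' (idx 1), next='a' -> output (1, 'a'), add 'aa' as idx 4
Step 5: w='ac' (idx 3), next='c' -> output (3, 'c'), add 'acc' as idx 5
Step 6: w='c' (idx 2), next='c' -> output (2, 'c'), add 'cc' as idx 6


Encoded: [(0, 'a'), (0, 'c'), (1, 'c'), (1, 'a'), (3, 'c'), (2, 'c')]


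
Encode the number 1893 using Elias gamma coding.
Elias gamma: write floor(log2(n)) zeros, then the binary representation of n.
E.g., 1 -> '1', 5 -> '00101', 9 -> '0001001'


num_bits = floor(log2(1893)) + 1 = 11
leading_zeros = num_bits - 1 = 10
binary(1893) = 11101100101

Elias gamma(1893) = '0000000000' + '11101100101' = 000000000011101100101 (21 bits)


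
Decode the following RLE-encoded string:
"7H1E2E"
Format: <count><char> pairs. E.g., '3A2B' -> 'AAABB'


Expanding each <count><char> pair:
  7H -> 'HHHHHHH'
  1E -> 'E'
  2E -> 'EE'

Decoded = HHHHHHHEEE


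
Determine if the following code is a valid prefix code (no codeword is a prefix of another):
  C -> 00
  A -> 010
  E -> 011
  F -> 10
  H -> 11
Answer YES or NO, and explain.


Checking each pair (does one codeword prefix another?):
  C='00' vs A='010': no prefix
  C='00' vs E='011': no prefix
  C='00' vs F='10': no prefix
  C='00' vs H='11': no prefix
  A='010' vs C='00': no prefix
  A='010' vs E='011': no prefix
  A='010' vs F='10': no prefix
  A='010' vs H='11': no prefix
  E='011' vs C='00': no prefix
  E='011' vs A='010': no prefix
  E='011' vs F='10': no prefix
  E='011' vs H='11': no prefix
  F='10' vs C='00': no prefix
  F='10' vs A='010': no prefix
  F='10' vs E='011': no prefix
  F='10' vs H='11': no prefix
  H='11' vs C='00': no prefix
  H='11' vs A='010': no prefix
  H='11' vs E='011': no prefix
  H='11' vs F='10': no prefix
No violation found over all pairs.

YES -- this is a valid prefix code. No codeword is a prefix of any other codeword.


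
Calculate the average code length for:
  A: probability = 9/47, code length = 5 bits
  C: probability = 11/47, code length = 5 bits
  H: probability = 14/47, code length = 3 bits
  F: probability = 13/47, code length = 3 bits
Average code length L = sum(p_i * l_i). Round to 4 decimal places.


Weighted contributions p_i * l_i:
  A: (9/47) * 5 = 45/47
  C: (11/47) * 5 = 55/47
  H: (14/47) * 3 = 42/47
  F: (13/47) * 3 = 39/47
Sum = (45 + 55 + 42 + 39)/47 = 181/47

L = 181/47 = 3.8511 bits/symbol


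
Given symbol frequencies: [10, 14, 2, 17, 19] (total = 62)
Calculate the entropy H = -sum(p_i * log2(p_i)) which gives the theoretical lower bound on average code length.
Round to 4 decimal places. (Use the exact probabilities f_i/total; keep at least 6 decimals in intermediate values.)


Per-symbol terms -p_i * log2(p_i) with p_i = f_i/62:
  p = 10/62 = 0.161290: log2(p) = -2.632268, -p*log2(p) = 0.424559
  p = 14/62 = 0.225806: log2(p) = -2.146841, -p*log2(p) = 0.484771
  p = 2/62 = 0.032258: log2(p) = -4.954196, -p*log2(p) = 0.159813
  p = 17/62 = 0.274194: log2(p) = -1.866733, -p*log2(p) = 0.511846
  p = 19/62 = 0.306452: log2(p) = -1.706269, -p*log2(p) = 0.522889
H = 0.424559 + 0.484771 + 0.159813 + 0.511846 + 0.522889 = 2.103878

H = 2.1039 bits/symbol


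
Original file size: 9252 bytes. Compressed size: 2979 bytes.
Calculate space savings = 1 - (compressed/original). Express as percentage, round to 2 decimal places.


ratio = compressed/original = 2979/9252 = 0.321984
savings = 1 - ratio = 1 - 0.321984 = 0.678016
as a percentage: 0.678016 * 100 = 67.8%

Space savings = 1 - 2979/9252 = 67.8%


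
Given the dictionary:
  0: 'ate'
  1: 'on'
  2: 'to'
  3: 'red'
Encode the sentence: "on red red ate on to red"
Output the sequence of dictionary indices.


Look up each word in the dictionary:
  'on' -> 1
  'red' -> 3
  'red' -> 3
  'ate' -> 0
  'on' -> 1
  'to' -> 2
  'red' -> 3

Encoded: [1, 3, 3, 0, 1, 2, 3]


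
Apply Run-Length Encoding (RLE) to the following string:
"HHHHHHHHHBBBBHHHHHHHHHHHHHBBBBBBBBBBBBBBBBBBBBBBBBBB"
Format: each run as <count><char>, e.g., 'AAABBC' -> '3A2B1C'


Scanning runs left to right:
  i=0: run of 'H' x 9 -> '9H'
  i=9: run of 'B' x 4 -> '4B'
  i=13: run of 'H' x 13 -> '13H'
  i=26: run of 'B' x 26 -> '26B'

RLE = 9H4B13H26B


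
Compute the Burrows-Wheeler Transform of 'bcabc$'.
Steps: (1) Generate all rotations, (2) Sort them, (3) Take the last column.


Rotations (sorted):
  0: $bcabc -> last char: c
  1: abc$bc -> last char: c
  2: bc$bca -> last char: a
  3: bcabc$ -> last char: $
  4: c$bcab -> last char: b
  5: cabc$b -> last char: b


BWT = cca$bb


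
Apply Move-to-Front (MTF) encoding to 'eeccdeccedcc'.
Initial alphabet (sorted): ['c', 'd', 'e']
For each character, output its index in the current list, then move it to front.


MTF encoding:
'e': index 2 in ['c', 'd', 'e'] -> ['e', 'c', 'd']
'e': index 0 in ['e', 'c', 'd'] -> ['e', 'c', 'd']
'c': index 1 in ['e', 'c', 'd'] -> ['c', 'e', 'd']
'c': index 0 in ['c', 'e', 'd'] -> ['c', 'e', 'd']
'd': index 2 in ['c', 'e', 'd'] -> ['d', 'c', 'e']
'e': index 2 in ['d', 'c', 'e'] -> ['e', 'd', 'c']
'c': index 2 in ['e', 'd', 'c'] -> ['c', 'e', 'd']
'c': index 0 in ['c', 'e', 'd'] -> ['c', 'e', 'd']
'e': index 1 in ['c', 'e', 'd'] -> ['e', 'c', 'd']
'd': index 2 in ['e', 'c', 'd'] -> ['d', 'e', 'c']
'c': index 2 in ['d', 'e', 'c'] -> ['c', 'd', 'e']
'c': index 0 in ['c', 'd', 'e'] -> ['c', 'd', 'e']


Output: [2, 0, 1, 0, 2, 2, 2, 0, 1, 2, 2, 0]


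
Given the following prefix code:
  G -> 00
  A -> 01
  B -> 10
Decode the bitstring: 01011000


Decoding step by step:
Bits 01 -> A
Bits 01 -> A
Bits 10 -> B
Bits 00 -> G


Decoded message: AABG


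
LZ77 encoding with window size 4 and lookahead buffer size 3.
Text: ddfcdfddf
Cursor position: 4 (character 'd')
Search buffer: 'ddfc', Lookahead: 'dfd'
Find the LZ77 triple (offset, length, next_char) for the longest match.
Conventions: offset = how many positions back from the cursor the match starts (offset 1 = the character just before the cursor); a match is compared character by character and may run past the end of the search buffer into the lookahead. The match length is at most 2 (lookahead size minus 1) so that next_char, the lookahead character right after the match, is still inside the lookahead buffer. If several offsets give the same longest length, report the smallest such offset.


Try each offset into the search buffer:
  offset=1 (pos 3, char 'c'): match length 0
  offset=2 (pos 2, char 'f'): match length 0
  offset=3 (pos 1, char 'd'): match length 2
  offset=4 (pos 0, char 'd'): match length 1
Longest match has length 2 at offset 3.
next_char = character at position 4 + 2 = 6 -> 'd'

Best match: offset=3, length=2 (matching 'df' starting at position 1)
LZ77 triple: (3, 2, 'd')


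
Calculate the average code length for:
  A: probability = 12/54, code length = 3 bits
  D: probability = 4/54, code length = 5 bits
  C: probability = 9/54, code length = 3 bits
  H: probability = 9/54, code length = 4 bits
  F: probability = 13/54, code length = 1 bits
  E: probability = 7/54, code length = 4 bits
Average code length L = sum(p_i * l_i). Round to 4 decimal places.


Weighted contributions p_i * l_i:
  A: (12/54) * 3 = 36/54
  D: (4/54) * 5 = 20/54
  C: (9/54) * 3 = 27/54
  H: (9/54) * 4 = 36/54
  F: (13/54) * 1 = 13/54
  E: (7/54) * 4 = 28/54
Sum = (36 + 20 + 27 + 36 + 13 + 28)/54 = 160/54

L = 160/54 = 2.9630 bits/symbol


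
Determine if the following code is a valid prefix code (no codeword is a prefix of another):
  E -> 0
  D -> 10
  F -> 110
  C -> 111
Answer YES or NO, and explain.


Checking each pair (does one codeword prefix another?):
  E='0' vs D='10': no prefix
  E='0' vs F='110': no prefix
  E='0' vs C='111': no prefix
  D='10' vs E='0': no prefix
  D='10' vs F='110': no prefix
  D='10' vs C='111': no prefix
  F='110' vs E='0': no prefix
  F='110' vs D='10': no prefix
  F='110' vs C='111': no prefix
  C='111' vs E='0': no prefix
  C='111' vs D='10': no prefix
  C='111' vs F='110': no prefix
No violation found over all pairs.

YES -- this is a valid prefix code. No codeword is a prefix of any other codeword.


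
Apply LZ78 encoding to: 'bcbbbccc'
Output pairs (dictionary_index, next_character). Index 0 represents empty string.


LZ78 encoding steps:
Dictionary: {0: ''}
Step 1: w='' (idx 0), next='b' -> output (0, 'b'), add 'b' as idx 1
Step 2: w='' (idx 0), next='c' -> output (0, 'c'), add 'c' as idx 2
Step 3: w='b' (idx 1), next='b' -> output (1, 'b'), add 'bb' as idx 3
Step 4: w='b' (idx 1), next='c' -> output (1, 'c'), add 'bc' as idx 4
Step 5: w='c' (idx 2), next='c' -> output (2, 'c'), add 'cc' as idx 5


Encoded: [(0, 'b'), (0, 'c'), (1, 'b'), (1, 'c'), (2, 'c')]


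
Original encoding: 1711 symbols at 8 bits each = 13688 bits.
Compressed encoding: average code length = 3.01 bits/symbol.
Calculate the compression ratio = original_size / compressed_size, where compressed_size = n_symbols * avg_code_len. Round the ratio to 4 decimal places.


original_size = n_symbols * orig_bits = 1711 * 8 = 13688 bits
compressed_size = n_symbols * avg_code_len = 1711 * 3.01 = 5150.11 bits
ratio = original_size / compressed_size = 13688 / 5150.11 = 2.6578

Compression ratio = 2.6578


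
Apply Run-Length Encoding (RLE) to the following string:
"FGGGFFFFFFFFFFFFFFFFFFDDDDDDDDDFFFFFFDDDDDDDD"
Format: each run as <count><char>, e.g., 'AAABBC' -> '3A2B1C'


Scanning runs left to right:
  i=0: run of 'F' x 1 -> '1F'
  i=1: run of 'G' x 3 -> '3G'
  i=4: run of 'F' x 18 -> '18F'
  i=22: run of 'D' x 9 -> '9D'
  i=31: run of 'F' x 6 -> '6F'
  i=37: run of 'D' x 8 -> '8D'

RLE = 1F3G18F9D6F8D


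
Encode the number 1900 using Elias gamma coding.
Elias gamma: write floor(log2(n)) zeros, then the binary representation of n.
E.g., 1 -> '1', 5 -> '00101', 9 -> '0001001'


num_bits = floor(log2(1900)) + 1 = 11
leading_zeros = num_bits - 1 = 10
binary(1900) = 11101101100

Elias gamma(1900) = '0000000000' + '11101101100' = 000000000011101101100 (21 bits)


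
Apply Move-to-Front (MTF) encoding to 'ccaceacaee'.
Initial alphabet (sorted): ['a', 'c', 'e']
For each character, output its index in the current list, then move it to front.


MTF encoding:
'c': index 1 in ['a', 'c', 'e'] -> ['c', 'a', 'e']
'c': index 0 in ['c', 'a', 'e'] -> ['c', 'a', 'e']
'a': index 1 in ['c', 'a', 'e'] -> ['a', 'c', 'e']
'c': index 1 in ['a', 'c', 'e'] -> ['c', 'a', 'e']
'e': index 2 in ['c', 'a', 'e'] -> ['e', 'c', 'a']
'a': index 2 in ['e', 'c', 'a'] -> ['a', 'e', 'c']
'c': index 2 in ['a', 'e', 'c'] -> ['c', 'a', 'e']
'a': index 1 in ['c', 'a', 'e'] -> ['a', 'c', 'e']
'e': index 2 in ['a', 'c', 'e'] -> ['e', 'a', 'c']
'e': index 0 in ['e', 'a', 'c'] -> ['e', 'a', 'c']


Output: [1, 0, 1, 1, 2, 2, 2, 1, 2, 0]


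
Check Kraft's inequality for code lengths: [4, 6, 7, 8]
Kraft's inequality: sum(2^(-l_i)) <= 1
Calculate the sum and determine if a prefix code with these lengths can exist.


Sum = 2^(-4) + 2^(-6) + 2^(-7) + 2^(-8)
    = 0.0625 + 0.015625 + 0.0078125 + 0.00390625
    = 23/256 = 0.08984375
Since 0.08984375 <= 1, Kraft's inequality IS satisfied.
A prefix code with these lengths CAN exist.

Kraft sum = 0.08984375. Satisfied.


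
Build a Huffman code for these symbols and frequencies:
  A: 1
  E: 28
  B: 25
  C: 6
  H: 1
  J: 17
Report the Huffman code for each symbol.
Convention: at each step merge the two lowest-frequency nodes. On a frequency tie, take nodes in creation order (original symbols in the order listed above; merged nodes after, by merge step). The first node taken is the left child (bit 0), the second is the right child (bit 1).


Huffman tree construction:
Step 1: Merge A(1) + H(1) = 2
Step 2: Merge (A+H)(2) + C(6) = 8
Step 3: Merge ((A+H)+C)(8) + J(17) = 25
Step 4: Merge B(25) + (((A+H)+C)+J)(25) = 50
Step 5: Merge E(28) + (B+(((A+H)+C)+J))(50) = 78
Read each symbol's code off the tree from the root (left child = 0, right child = 1).

Codes:
  A: 11000 (length 5)
  E: 0 (length 1)
  B: 10 (length 2)
  C: 1101 (length 4)
  H: 11001 (length 5)
  J: 111 (length 3)
Average code length: 163/78 = 2.0897 bits/symbol


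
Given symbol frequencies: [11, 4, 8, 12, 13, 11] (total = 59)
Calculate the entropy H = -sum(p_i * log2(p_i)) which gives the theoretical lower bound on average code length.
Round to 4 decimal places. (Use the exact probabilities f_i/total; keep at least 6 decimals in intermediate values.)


Per-symbol terms -p_i * log2(p_i) with p_i = f_i/59:
  p = 11/59 = 0.186441: log2(p) = -2.423211, -p*log2(p) = 0.451785
  p = 4/59 = 0.067797: log2(p) = -3.882643, -p*log2(p) = 0.263230
  p = 8/59 = 0.135593: log2(p) = -2.882643, -p*log2(p) = 0.390867
  p = 12/59 = 0.203390: log2(p) = -2.297681, -p*log2(p) = 0.467325
  p = 13/59 = 0.220339: log2(p) = -2.182203, -p*log2(p) = 0.480824
  p = 11/59 = 0.186441: log2(p) = -2.423211, -p*log2(p) = 0.451785
H = 0.451785 + 0.263230 + 0.390867 + 0.467325 + 0.480824 + 0.451785 = 2.505816

H = 2.5058 bits/symbol


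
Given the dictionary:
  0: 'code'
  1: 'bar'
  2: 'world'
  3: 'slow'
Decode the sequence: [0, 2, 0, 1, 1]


Look up each index in the dictionary:
  0 -> 'code'
  2 -> 'world'
  0 -> 'code'
  1 -> 'bar'
  1 -> 'bar'

Decoded: "code world code bar bar"


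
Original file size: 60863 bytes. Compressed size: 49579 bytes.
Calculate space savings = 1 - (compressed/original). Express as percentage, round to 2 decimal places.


ratio = compressed/original = 49579/60863 = 0.8146
savings = 1 - ratio = 1 - 0.8146 = 0.1854
as a percentage: 0.1854 * 100 = 18.54%

Space savings = 1 - 49579/60863 = 18.54%


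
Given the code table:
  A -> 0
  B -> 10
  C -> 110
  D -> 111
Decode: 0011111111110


Decoding:
0 -> A
0 -> A
111 -> D
111 -> D
111 -> D
10 -> B


Result: AADDDB


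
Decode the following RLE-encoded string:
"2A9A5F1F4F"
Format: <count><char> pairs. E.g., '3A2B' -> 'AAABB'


Expanding each <count><char> pair:
  2A -> 'AA'
  9A -> 'AAAAAAAAA'
  5F -> 'FFFFF'
  1F -> 'F'
  4F -> 'FFFF'

Decoded = AAAAAAAAAAAFFFFFFFFFF


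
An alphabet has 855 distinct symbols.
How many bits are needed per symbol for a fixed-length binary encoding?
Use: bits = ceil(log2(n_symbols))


log2(855) = 9.7398
Bracket: 2^9 = 512 < 855 <= 2^10 = 1024
So ceil(log2(855)) = 10

bits = ceil(log2(855)) = ceil(9.7398) = 10 bits


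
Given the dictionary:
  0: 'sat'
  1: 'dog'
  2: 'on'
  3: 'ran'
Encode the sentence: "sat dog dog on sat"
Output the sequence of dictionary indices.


Look up each word in the dictionary:
  'sat' -> 0
  'dog' -> 1
  'dog' -> 1
  'on' -> 2
  'sat' -> 0

Encoded: [0, 1, 1, 2, 0]


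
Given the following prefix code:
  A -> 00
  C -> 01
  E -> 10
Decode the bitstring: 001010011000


Decoding step by step:
Bits 00 -> A
Bits 10 -> E
Bits 10 -> E
Bits 01 -> C
Bits 10 -> E
Bits 00 -> A


Decoded message: AEECEA


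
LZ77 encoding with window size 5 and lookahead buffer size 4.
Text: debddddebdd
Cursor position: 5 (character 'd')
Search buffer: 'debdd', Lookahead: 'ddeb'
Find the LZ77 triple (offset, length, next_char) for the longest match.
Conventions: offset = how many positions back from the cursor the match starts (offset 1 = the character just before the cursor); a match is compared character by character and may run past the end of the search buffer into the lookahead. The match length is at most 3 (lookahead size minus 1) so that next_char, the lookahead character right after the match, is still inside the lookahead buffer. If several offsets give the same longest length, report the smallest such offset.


Try each offset into the search buffer:
  offset=1 (pos 4, char 'd'): match length 2
  offset=2 (pos 3, char 'd'): match length 2
  offset=3 (pos 2, char 'b'): match length 0
  offset=4 (pos 1, char 'e'): match length 0
  offset=5 (pos 0, char 'd'): match length 1
Longest match has length 2, found at offsets 1, 2; take the smallest, offset 1.
next_char = character at position 5 + 2 = 7 -> 'e'

Best match: offset=1, length=2 (matching 'dd' starting at position 4)
LZ77 triple: (1, 2, 'e')


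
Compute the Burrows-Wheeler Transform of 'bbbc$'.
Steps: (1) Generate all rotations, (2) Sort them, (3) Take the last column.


Rotations (sorted):
  0: $bbbc -> last char: c
  1: bbbc$ -> last char: $
  2: bbc$b -> last char: b
  3: bc$bb -> last char: b
  4: c$bbb -> last char: b


BWT = c$bbb


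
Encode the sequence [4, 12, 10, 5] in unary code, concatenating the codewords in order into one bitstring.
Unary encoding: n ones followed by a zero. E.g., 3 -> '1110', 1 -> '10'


Encode each number as n ones followed by a terminating 0:
  4 -> 11110 (5 bits)
  12 -> 1111111111110 (13 bits)
  10 -> 11111111110 (11 bits)
  5 -> 111110 (6 bits)
Total length = 5 + 13 + 11 + 6 = 35 bits.

Unary([4, 12, 10, 5]) = 11110111111111111011111111110111110 (35 bits)


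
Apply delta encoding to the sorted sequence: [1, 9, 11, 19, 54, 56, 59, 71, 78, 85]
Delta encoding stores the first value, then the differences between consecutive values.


First value: 1
Deltas:
  9 - 1 = 8
  11 - 9 = 2
  19 - 11 = 8
  54 - 19 = 35
  56 - 54 = 2
  59 - 56 = 3
  71 - 59 = 12
  78 - 71 = 7
  85 - 78 = 7


Delta encoded: [1, 8, 2, 8, 35, 2, 3, 12, 7, 7]


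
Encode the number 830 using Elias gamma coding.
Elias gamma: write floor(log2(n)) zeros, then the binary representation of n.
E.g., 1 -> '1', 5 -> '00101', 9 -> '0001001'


num_bits = floor(log2(830)) + 1 = 10
leading_zeros = num_bits - 1 = 9
binary(830) = 1100111110

Elias gamma(830) = '000000000' + '1100111110' = 0000000001100111110 (19 bits)


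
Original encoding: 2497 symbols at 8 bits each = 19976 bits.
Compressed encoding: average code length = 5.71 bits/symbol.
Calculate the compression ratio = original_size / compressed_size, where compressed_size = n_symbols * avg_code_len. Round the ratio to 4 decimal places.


original_size = n_symbols * orig_bits = 2497 * 8 = 19976 bits
compressed_size = n_symbols * avg_code_len = 2497 * 5.71 = 14257.87 bits
ratio = original_size / compressed_size = 19976 / 14257.87 = 1.4011

Compression ratio = 1.4011


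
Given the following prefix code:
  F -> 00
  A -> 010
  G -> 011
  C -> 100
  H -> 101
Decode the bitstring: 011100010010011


Decoding step by step:
Bits 011 -> G
Bits 100 -> C
Bits 010 -> A
Bits 010 -> A
Bits 011 -> G


Decoded message: GCAAG


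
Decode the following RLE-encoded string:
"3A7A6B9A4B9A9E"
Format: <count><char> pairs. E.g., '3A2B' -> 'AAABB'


Expanding each <count><char> pair:
  3A -> 'AAA'
  7A -> 'AAAAAAA'
  6B -> 'BBBBBB'
  9A -> 'AAAAAAAAA'
  4B -> 'BBBB'
  9A -> 'AAAAAAAAA'
  9E -> 'EEEEEEEEE'

Decoded = AAAAAAAAAABBBBBBAAAAAAAAABBBBAAAAAAAAAEEEEEEEEE


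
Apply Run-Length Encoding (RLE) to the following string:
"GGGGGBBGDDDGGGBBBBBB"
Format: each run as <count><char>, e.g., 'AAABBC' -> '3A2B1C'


Scanning runs left to right:
  i=0: run of 'G' x 5 -> '5G'
  i=5: run of 'B' x 2 -> '2B'
  i=7: run of 'G' x 1 -> '1G'
  i=8: run of 'D' x 3 -> '3D'
  i=11: run of 'G' x 3 -> '3G'
  i=14: run of 'B' x 6 -> '6B'

RLE = 5G2B1G3D3G6B


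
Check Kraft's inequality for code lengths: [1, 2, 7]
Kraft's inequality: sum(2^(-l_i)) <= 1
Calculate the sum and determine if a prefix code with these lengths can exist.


Sum = 2^(-1) + 2^(-2) + 2^(-7)
    = 0.5 + 0.25 + 0.0078125
    = 97/128 = 0.7578125
Since 0.7578125 <= 1, Kraft's inequality IS satisfied.
A prefix code with these lengths CAN exist.

Kraft sum = 0.7578125. Satisfied.


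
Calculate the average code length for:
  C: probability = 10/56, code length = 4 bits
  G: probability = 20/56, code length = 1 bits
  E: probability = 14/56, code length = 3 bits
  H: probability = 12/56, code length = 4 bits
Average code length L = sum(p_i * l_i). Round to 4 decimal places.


Weighted contributions p_i * l_i:
  C: (10/56) * 4 = 40/56
  G: (20/56) * 1 = 20/56
  E: (14/56) * 3 = 42/56
  H: (12/56) * 4 = 48/56
Sum = (40 + 20 + 42 + 48)/56 = 150/56

L = 150/56 = 2.6786 bits/symbol


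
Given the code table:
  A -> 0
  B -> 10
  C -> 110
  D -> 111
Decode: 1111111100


Decoding:
111 -> D
111 -> D
110 -> C
0 -> A


Result: DDCA


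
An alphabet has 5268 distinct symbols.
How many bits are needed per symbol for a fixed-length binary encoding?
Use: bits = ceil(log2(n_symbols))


log2(5268) = 12.363
Bracket: 2^12 = 4096 < 5268 <= 2^13 = 8192
So ceil(log2(5268)) = 13

bits = ceil(log2(5268)) = ceil(12.363) = 13 bits


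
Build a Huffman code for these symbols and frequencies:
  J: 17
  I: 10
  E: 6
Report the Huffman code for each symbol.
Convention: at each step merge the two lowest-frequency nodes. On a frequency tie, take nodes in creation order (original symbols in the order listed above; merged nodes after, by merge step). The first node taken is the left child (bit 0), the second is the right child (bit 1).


Huffman tree construction:
Step 1: Merge E(6) + I(10) = 16
Step 2: Merge (E+I)(16) + J(17) = 33
Read each symbol's code off the tree from the root (left child = 0, right child = 1).

Codes:
  J: 1 (length 1)
  I: 01 (length 2)
  E: 00 (length 2)
Average code length: 49/33 = 1.4848 bits/symbol


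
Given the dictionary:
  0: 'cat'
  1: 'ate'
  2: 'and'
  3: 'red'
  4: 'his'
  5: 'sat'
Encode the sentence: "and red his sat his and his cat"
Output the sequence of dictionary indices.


Look up each word in the dictionary:
  'and' -> 2
  'red' -> 3
  'his' -> 4
  'sat' -> 5
  'his' -> 4
  'and' -> 2
  'his' -> 4
  'cat' -> 0

Encoded: [2, 3, 4, 5, 4, 2, 4, 0]


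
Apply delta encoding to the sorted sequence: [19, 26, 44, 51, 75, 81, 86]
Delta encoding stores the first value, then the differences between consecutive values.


First value: 19
Deltas:
  26 - 19 = 7
  44 - 26 = 18
  51 - 44 = 7
  75 - 51 = 24
  81 - 75 = 6
  86 - 81 = 5


Delta encoded: [19, 7, 18, 7, 24, 6, 5]


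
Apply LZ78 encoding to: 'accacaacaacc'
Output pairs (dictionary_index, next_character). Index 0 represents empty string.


LZ78 encoding steps:
Dictionary: {0: ''}
Step 1: w='' (idx 0), next='a' -> output (0, 'a'), add 'a' as idx 1
Step 2: w='' (idx 0), next='c' -> output (0, 'c'), add 'c' as idx 2
Step 3: w='c' (idx 2), next='a' -> output (2, 'a'), add 'ca' as idx 3
Step 4: w='ca' (idx 3), next='a' -> output (3, 'a'), add 'caa' as idx 4
Step 5: w='caa' (idx 4), next='c' -> output (4, 'c'), add 'caac' as idx 5
Step 6: w='c' (idx 2), end of input -> output (2, '')


Encoded: [(0, 'a'), (0, 'c'), (2, 'a'), (3, 'a'), (4, 'c'), (2, '')]


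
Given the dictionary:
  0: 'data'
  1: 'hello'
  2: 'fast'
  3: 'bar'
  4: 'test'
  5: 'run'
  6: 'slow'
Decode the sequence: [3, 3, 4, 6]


Look up each index in the dictionary:
  3 -> 'bar'
  3 -> 'bar'
  4 -> 'test'
  6 -> 'slow'

Decoded: "bar bar test slow"


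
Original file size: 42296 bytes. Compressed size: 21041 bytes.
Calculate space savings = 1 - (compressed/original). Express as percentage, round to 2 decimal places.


ratio = compressed/original = 21041/42296 = 0.49747
savings = 1 - ratio = 1 - 0.49747 = 0.50253
as a percentage: 0.50253 * 100 = 50.25%

Space savings = 1 - 21041/42296 = 50.25%


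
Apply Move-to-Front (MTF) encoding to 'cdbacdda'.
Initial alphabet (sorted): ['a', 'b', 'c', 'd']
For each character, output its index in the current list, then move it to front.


MTF encoding:
'c': index 2 in ['a', 'b', 'c', 'd'] -> ['c', 'a', 'b', 'd']
'd': index 3 in ['c', 'a', 'b', 'd'] -> ['d', 'c', 'a', 'b']
'b': index 3 in ['d', 'c', 'a', 'b'] -> ['b', 'd', 'c', 'a']
'a': index 3 in ['b', 'd', 'c', 'a'] -> ['a', 'b', 'd', 'c']
'c': index 3 in ['a', 'b', 'd', 'c'] -> ['c', 'a', 'b', 'd']
'd': index 3 in ['c', 'a', 'b', 'd'] -> ['d', 'c', 'a', 'b']
'd': index 0 in ['d', 'c', 'a', 'b'] -> ['d', 'c', 'a', 'b']
'a': index 2 in ['d', 'c', 'a', 'b'] -> ['a', 'd', 'c', 'b']


Output: [2, 3, 3, 3, 3, 3, 0, 2]


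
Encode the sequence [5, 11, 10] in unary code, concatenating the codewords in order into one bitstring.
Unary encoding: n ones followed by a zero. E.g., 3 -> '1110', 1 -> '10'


Encode each number as n ones followed by a terminating 0:
  5 -> 111110 (6 bits)
  11 -> 111111111110 (12 bits)
  10 -> 11111111110 (11 bits)
Total length = 6 + 12 + 11 = 29 bits.

Unary([5, 11, 10]) = 11111011111111111011111111110 (29 bits)


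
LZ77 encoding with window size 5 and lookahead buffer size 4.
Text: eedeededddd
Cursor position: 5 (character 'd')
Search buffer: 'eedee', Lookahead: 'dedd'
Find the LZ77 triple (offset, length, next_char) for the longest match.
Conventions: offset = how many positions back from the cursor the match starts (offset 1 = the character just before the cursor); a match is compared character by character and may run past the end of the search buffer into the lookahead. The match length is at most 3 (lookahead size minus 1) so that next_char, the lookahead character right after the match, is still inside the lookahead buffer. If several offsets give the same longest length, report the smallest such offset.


Try each offset into the search buffer:
  offset=1 (pos 4, char 'e'): match length 0
  offset=2 (pos 3, char 'e'): match length 0
  offset=3 (pos 2, char 'd'): match length 2
  offset=4 (pos 1, char 'e'): match length 0
  offset=5 (pos 0, char 'e'): match length 0
Longest match has length 2 at offset 3.
next_char = character at position 5 + 2 = 7 -> 'd'

Best match: offset=3, length=2 (matching 'de' starting at position 2)
LZ77 triple: (3, 2, 'd')


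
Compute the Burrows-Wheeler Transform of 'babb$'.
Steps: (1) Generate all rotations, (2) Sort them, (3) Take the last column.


Rotations (sorted):
  0: $babb -> last char: b
  1: abb$b -> last char: b
  2: b$bab -> last char: b
  3: babb$ -> last char: $
  4: bb$ba -> last char: a


BWT = bbb$a


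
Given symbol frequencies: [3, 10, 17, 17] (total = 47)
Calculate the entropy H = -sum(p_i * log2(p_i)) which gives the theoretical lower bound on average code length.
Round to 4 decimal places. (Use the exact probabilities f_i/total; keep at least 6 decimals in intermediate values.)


Per-symbol terms -p_i * log2(p_i) with p_i = f_i/47:
  p = 3/47 = 0.063830: log2(p) = -3.969626, -p*log2(p) = 0.253380
  p = 10/47 = 0.212766: log2(p) = -2.232661, -p*log2(p) = 0.475034
  p = 17/47 = 0.361702: log2(p) = -1.467126, -p*log2(p) = 0.530663
  p = 17/47 = 0.361702: log2(p) = -1.467126, -p*log2(p) = 0.530663
H = 0.253380 + 0.475034 + 0.530663 + 0.530663 = 1.789740

H = 1.7897 bits/symbol


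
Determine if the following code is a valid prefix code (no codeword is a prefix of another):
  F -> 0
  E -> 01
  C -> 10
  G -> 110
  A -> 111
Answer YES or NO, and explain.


Checking each pair (does one codeword prefix another?):
  F='0' vs E='01': prefix -- VIOLATION

NO -- this is NOT a valid prefix code. F (0) is a prefix of E (01).


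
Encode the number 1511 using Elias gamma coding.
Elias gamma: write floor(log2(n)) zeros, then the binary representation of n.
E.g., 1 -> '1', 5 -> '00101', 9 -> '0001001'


num_bits = floor(log2(1511)) + 1 = 11
leading_zeros = num_bits - 1 = 10
binary(1511) = 10111100111

Elias gamma(1511) = '0000000000' + '10111100111' = 000000000010111100111 (21 bits)


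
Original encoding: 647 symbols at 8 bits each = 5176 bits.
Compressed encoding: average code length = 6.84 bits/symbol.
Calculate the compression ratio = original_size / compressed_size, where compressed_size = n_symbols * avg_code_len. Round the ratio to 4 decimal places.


original_size = n_symbols * orig_bits = 647 * 8 = 5176 bits
compressed_size = n_symbols * avg_code_len = 647 * 6.84 = 4425.48 bits
ratio = original_size / compressed_size = 5176 / 4425.48 = 1.1696

Compression ratio = 1.1696


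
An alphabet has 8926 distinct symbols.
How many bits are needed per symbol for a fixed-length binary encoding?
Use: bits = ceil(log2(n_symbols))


log2(8926) = 13.1238
Bracket: 2^13 = 8192 < 8926 <= 2^14 = 16384
So ceil(log2(8926)) = 14

bits = ceil(log2(8926)) = ceil(13.1238) = 14 bits


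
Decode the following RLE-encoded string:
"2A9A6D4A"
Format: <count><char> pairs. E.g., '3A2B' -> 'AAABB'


Expanding each <count><char> pair:
  2A -> 'AA'
  9A -> 'AAAAAAAAA'
  6D -> 'DDDDDD'
  4A -> 'AAAA'

Decoded = AAAAAAAAAAADDDDDDAAAA


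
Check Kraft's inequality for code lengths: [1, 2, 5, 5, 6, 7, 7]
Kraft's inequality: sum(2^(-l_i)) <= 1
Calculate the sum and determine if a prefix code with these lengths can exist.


Sum = 2^(-1) + 2^(-2) + 2^(-5) + 2^(-5) + 2^(-6) + 2^(-7) + 2^(-7)
    = 0.5 + 0.25 + 0.03125 + 0.03125 + 0.015625 + 0.0078125 + 0.0078125
    = 108/128 = 0.84375
Since 0.84375 <= 1, Kraft's inequality IS satisfied.
A prefix code with these lengths CAN exist.

Kraft sum = 0.84375. Satisfied.


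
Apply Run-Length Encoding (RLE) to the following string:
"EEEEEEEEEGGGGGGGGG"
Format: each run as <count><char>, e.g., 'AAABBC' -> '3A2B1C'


Scanning runs left to right:
  i=0: run of 'E' x 9 -> '9E'
  i=9: run of 'G' x 9 -> '9G'

RLE = 9E9G


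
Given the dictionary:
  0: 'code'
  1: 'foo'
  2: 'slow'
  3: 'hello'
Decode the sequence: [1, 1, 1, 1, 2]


Look up each index in the dictionary:
  1 -> 'foo'
  1 -> 'foo'
  1 -> 'foo'
  1 -> 'foo'
  2 -> 'slow'

Decoded: "foo foo foo foo slow"


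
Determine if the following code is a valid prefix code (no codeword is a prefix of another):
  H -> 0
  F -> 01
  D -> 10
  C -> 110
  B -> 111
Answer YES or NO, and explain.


Checking each pair (does one codeword prefix another?):
  H='0' vs F='01': prefix -- VIOLATION

NO -- this is NOT a valid prefix code. H (0) is a prefix of F (01).


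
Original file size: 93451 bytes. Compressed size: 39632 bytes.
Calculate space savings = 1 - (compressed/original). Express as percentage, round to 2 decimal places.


ratio = compressed/original = 39632/93451 = 0.424094
savings = 1 - ratio = 1 - 0.424094 = 0.575906
as a percentage: 0.575906 * 100 = 57.59%

Space savings = 1 - 39632/93451 = 57.59%


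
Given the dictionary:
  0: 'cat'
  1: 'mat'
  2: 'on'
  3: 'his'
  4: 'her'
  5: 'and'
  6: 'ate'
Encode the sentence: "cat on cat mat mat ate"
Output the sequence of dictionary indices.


Look up each word in the dictionary:
  'cat' -> 0
  'on' -> 2
  'cat' -> 0
  'mat' -> 1
  'mat' -> 1
  'ate' -> 6

Encoded: [0, 2, 0, 1, 1, 6]


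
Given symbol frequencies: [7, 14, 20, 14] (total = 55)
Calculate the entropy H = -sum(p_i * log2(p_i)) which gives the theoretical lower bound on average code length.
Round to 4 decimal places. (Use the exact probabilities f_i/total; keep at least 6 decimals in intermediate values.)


Per-symbol terms -p_i * log2(p_i) with p_i = f_i/55:
  p = 7/55 = 0.127273: log2(p) = -2.974005, -p*log2(p) = 0.378510
  p = 14/55 = 0.254545: log2(p) = -1.974005, -p*log2(p) = 0.502474
  p = 20/55 = 0.363636: log2(p) = -1.459432, -p*log2(p) = 0.530702
  p = 14/55 = 0.254545: log2(p) = -1.974005, -p*log2(p) = 0.502474
H = 0.378510 + 0.502474 + 0.530702 + 0.502474 = 1.914160

H = 1.9142 bits/symbol


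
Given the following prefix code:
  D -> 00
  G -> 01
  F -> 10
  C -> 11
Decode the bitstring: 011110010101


Decoding step by step:
Bits 01 -> G
Bits 11 -> C
Bits 10 -> F
Bits 01 -> G
Bits 01 -> G
Bits 01 -> G


Decoded message: GCFGGG


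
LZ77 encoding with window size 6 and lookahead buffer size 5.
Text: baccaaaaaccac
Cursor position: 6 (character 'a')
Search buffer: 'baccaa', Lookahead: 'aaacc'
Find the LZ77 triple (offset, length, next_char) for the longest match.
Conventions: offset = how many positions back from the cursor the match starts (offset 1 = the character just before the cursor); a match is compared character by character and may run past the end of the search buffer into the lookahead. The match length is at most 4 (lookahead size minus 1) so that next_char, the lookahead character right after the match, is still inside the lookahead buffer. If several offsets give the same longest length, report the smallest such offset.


Try each offset into the search buffer:
  offset=1 (pos 5, char 'a'): match length 3
  offset=2 (pos 4, char 'a'): match length 3
  offset=3 (pos 3, char 'c'): match length 0
  offset=4 (pos 2, char 'c'): match length 0
  offset=5 (pos 1, char 'a'): match length 1
  offset=6 (pos 0, char 'b'): match length 0
Longest match has length 3, found at offsets 1, 2; take the smallest, offset 1.
next_char = character at position 6 + 3 = 9 -> 'c'

Best match: offset=1, length=3 (matching 'aaa' starting at position 5)
LZ77 triple: (1, 3, 'c')


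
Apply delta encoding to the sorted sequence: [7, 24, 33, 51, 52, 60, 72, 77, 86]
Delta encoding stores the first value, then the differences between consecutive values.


First value: 7
Deltas:
  24 - 7 = 17
  33 - 24 = 9
  51 - 33 = 18
  52 - 51 = 1
  60 - 52 = 8
  72 - 60 = 12
  77 - 72 = 5
  86 - 77 = 9


Delta encoded: [7, 17, 9, 18, 1, 8, 12, 5, 9]


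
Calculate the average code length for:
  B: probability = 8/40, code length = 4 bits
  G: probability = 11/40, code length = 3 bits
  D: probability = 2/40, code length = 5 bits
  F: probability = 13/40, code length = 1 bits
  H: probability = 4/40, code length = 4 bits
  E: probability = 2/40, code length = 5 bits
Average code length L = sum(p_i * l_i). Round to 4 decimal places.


Weighted contributions p_i * l_i:
  B: (8/40) * 4 = 32/40
  G: (11/40) * 3 = 33/40
  D: (2/40) * 5 = 10/40
  F: (13/40) * 1 = 13/40
  H: (4/40) * 4 = 16/40
  E: (2/40) * 5 = 10/40
Sum = (32 + 33 + 10 + 13 + 16 + 10)/40 = 114/40

L = 114/40 = 2.8500 bits/symbol


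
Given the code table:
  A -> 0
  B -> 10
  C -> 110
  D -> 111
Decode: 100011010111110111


Decoding:
10 -> B
0 -> A
0 -> A
110 -> C
10 -> B
111 -> D
110 -> C
111 -> D


Result: BAACBDCD


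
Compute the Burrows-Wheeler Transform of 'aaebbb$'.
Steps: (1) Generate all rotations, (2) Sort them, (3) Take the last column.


Rotations (sorted):
  0: $aaebbb -> last char: b
  1: aaebbb$ -> last char: $
  2: aebbb$a -> last char: a
  3: b$aaebb -> last char: b
  4: bb$aaeb -> last char: b
  5: bbb$aae -> last char: e
  6: ebbb$aa -> last char: a


BWT = b$abbea


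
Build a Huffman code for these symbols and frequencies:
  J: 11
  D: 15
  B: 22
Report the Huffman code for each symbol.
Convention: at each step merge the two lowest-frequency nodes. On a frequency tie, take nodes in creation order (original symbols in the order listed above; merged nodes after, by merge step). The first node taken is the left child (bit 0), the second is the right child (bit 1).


Huffman tree construction:
Step 1: Merge J(11) + D(15) = 26
Step 2: Merge B(22) + (J+D)(26) = 48
Read each symbol's code off the tree from the root (left child = 0, right child = 1).

Codes:
  J: 10 (length 2)
  D: 11 (length 2)
  B: 0 (length 1)
Average code length: 74/48 = 1.5417 bits/symbol


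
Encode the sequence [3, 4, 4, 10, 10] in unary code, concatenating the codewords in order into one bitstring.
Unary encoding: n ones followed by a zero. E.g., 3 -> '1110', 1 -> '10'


Encode each number as n ones followed by a terminating 0:
  3 -> 1110 (4 bits)
  4 -> 11110 (5 bits)
  4 -> 11110 (5 bits)
  10 -> 11111111110 (11 bits)
  10 -> 11111111110 (11 bits)
Total length = 4 + 5 + 5 + 11 + 11 = 36 bits.

Unary([3, 4, 4, 10, 10]) = 111011110111101111111111011111111110 (36 bits)


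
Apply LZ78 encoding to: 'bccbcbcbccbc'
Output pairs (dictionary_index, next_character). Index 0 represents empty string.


LZ78 encoding steps:
Dictionary: {0: ''}
Step 1: w='' (idx 0), next='b' -> output (0, 'b'), add 'b' as idx 1
Step 2: w='' (idx 0), next='c' -> output (0, 'c'), add 'c' as idx 2
Step 3: w='c' (idx 2), next='b' -> output (2, 'b'), add 'cb' as idx 3
Step 4: w='cb' (idx 3), next='c' -> output (3, 'c'), add 'cbc' as idx 4
Step 5: w='b' (idx 1), next='c' -> output (1, 'c'), add 'bc' as idx 5
Step 6: w='cbc' (idx 4), end of input -> output (4, '')


Encoded: [(0, 'b'), (0, 'c'), (2, 'b'), (3, 'c'), (1, 'c'), (4, '')]


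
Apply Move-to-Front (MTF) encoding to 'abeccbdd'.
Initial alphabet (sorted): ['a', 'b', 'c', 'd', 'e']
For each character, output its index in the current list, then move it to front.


MTF encoding:
'a': index 0 in ['a', 'b', 'c', 'd', 'e'] -> ['a', 'b', 'c', 'd', 'e']
'b': index 1 in ['a', 'b', 'c', 'd', 'e'] -> ['b', 'a', 'c', 'd', 'e']
'e': index 4 in ['b', 'a', 'c', 'd', 'e'] -> ['e', 'b', 'a', 'c', 'd']
'c': index 3 in ['e', 'b', 'a', 'c', 'd'] -> ['c', 'e', 'b', 'a', 'd']
'c': index 0 in ['c', 'e', 'b', 'a', 'd'] -> ['c', 'e', 'b', 'a', 'd']
'b': index 2 in ['c', 'e', 'b', 'a', 'd'] -> ['b', 'c', 'e', 'a', 'd']
'd': index 4 in ['b', 'c', 'e', 'a', 'd'] -> ['d', 'b', 'c', 'e', 'a']
'd': index 0 in ['d', 'b', 'c', 'e', 'a'] -> ['d', 'b', 'c', 'e', 'a']


Output: [0, 1, 4, 3, 0, 2, 4, 0]


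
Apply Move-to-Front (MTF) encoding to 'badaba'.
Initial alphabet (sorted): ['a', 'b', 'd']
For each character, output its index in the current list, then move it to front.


MTF encoding:
'b': index 1 in ['a', 'b', 'd'] -> ['b', 'a', 'd']
'a': index 1 in ['b', 'a', 'd'] -> ['a', 'b', 'd']
'd': index 2 in ['a', 'b', 'd'] -> ['d', 'a', 'b']
'a': index 1 in ['d', 'a', 'b'] -> ['a', 'd', 'b']
'b': index 2 in ['a', 'd', 'b'] -> ['b', 'a', 'd']
'a': index 1 in ['b', 'a', 'd'] -> ['a', 'b', 'd']


Output: [1, 1, 2, 1, 2, 1]


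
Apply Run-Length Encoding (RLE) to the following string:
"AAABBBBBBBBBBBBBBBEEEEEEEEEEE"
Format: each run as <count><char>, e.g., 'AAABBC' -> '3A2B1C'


Scanning runs left to right:
  i=0: run of 'A' x 3 -> '3A'
  i=3: run of 'B' x 15 -> '15B'
  i=18: run of 'E' x 11 -> '11E'

RLE = 3A15B11E


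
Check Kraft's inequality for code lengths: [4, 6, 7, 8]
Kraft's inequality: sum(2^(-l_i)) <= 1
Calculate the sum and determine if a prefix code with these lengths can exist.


Sum = 2^(-4) + 2^(-6) + 2^(-7) + 2^(-8)
    = 0.0625 + 0.015625 + 0.0078125 + 0.00390625
    = 23/256 = 0.08984375
Since 0.08984375 <= 1, Kraft's inequality IS satisfied.
A prefix code with these lengths CAN exist.

Kraft sum = 0.08984375. Satisfied.


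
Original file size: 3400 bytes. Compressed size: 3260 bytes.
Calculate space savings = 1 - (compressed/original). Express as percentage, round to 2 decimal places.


ratio = compressed/original = 3260/3400 = 0.958824
savings = 1 - ratio = 1 - 0.958824 = 0.041176
as a percentage: 0.041176 * 100 = 4.12%

Space savings = 1 - 3260/3400 = 4.12%


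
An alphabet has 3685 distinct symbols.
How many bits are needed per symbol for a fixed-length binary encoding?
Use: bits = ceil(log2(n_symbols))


log2(3685) = 11.8474
Bracket: 2^11 = 2048 < 3685 <= 2^12 = 4096
So ceil(log2(3685)) = 12

bits = ceil(log2(3685)) = ceil(11.8474) = 12 bits


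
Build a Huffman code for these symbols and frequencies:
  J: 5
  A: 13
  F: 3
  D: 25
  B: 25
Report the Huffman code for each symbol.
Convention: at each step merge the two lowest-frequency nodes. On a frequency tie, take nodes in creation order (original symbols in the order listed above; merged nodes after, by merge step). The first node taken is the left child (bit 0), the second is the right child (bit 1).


Huffman tree construction:
Step 1: Merge F(3) + J(5) = 8
Step 2: Merge (F+J)(8) + A(13) = 21
Step 3: Merge ((F+J)+A)(21) + D(25) = 46
Step 4: Merge B(25) + (((F+J)+A)+D)(46) = 71
Read each symbol's code off the tree from the root (left child = 0, right child = 1).

Codes:
  J: 1001 (length 4)
  A: 101 (length 3)
  F: 1000 (length 4)
  D: 11 (length 2)
  B: 0 (length 1)
Average code length: 146/71 = 2.0563 bits/symbol
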